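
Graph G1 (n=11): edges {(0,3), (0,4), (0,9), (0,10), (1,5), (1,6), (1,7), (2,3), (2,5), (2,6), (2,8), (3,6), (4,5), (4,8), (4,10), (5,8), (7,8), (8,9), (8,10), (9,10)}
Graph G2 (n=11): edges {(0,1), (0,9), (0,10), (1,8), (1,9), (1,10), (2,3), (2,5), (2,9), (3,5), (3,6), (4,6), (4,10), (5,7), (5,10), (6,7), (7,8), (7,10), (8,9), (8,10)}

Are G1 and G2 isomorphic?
Yes, isomorphic

The graphs are isomorphic.
One valid mapping φ: V(G1) → V(G2): 0→9, 1→6, 2→5, 3→2, 4→8, 5→7, 6→3, 7→4, 8→10, 9→0, 10→1

Verify φ preserves adjacency — for each edge of G1, its image is an edge of G2:
  (0,3) → (φ(0),φ(3)) = (2,9) ∈ E(G2) ✓
  (0,4) → (φ(0),φ(4)) = (8,9) ∈ E(G2) ✓
  (0,9) → (φ(0),φ(9)) = (0,9) ∈ E(G2) ✓
  (0,10) → (φ(0),φ(10)) = (1,9) ∈ E(G2) ✓
  (1,5) → (φ(1),φ(5)) = (6,7) ∈ E(G2) ✓
  (1,6) → (φ(1),φ(6)) = (3,6) ∈ E(G2) ✓
  (1,7) → (φ(1),φ(7)) = (4,6) ∈ E(G2) ✓
  (2,3) → (φ(2),φ(3)) = (2,5) ∈ E(G2) ✓
  (2,5) → (φ(2),φ(5)) = (5,7) ∈ E(G2) ✓
  (2,6) → (φ(2),φ(6)) = (3,5) ∈ E(G2) ✓
  (2,8) → (φ(2),φ(8)) = (5,10) ∈ E(G2) ✓
  (3,6) → (φ(3),φ(6)) = (2,3) ∈ E(G2) ✓
  (4,5) → (φ(4),φ(5)) = (7,8) ∈ E(G2) ✓
  (4,8) → (φ(4),φ(8)) = (8,10) ∈ E(G2) ✓
  (4,10) → (φ(4),φ(10)) = (1,8) ∈ E(G2) ✓
  (5,8) → (φ(5),φ(8)) = (7,10) ∈ E(G2) ✓
  (7,8) → (φ(7),φ(8)) = (4,10) ∈ E(G2) ✓
  (8,9) → (φ(8),φ(9)) = (0,10) ∈ E(G2) ✓
  (8,10) → (φ(8),φ(10)) = (1,10) ∈ E(G2) ✓
  (9,10) → (φ(9),φ(10)) = (0,1) ∈ E(G2) ✓
All 20 edges of G1 map to edges of G2, and |E(G1)| = |E(G2)| = 20, so φ is a bijection on edges as well as vertices. Hence G1 ≅ G2.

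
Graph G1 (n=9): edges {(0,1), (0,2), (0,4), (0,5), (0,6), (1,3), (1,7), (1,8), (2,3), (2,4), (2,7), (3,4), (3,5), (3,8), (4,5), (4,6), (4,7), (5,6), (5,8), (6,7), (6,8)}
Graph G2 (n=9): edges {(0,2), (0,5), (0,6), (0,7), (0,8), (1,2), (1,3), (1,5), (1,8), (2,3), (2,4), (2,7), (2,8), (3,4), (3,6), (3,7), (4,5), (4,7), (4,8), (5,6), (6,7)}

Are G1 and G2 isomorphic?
Yes, isomorphic

The graphs are isomorphic.
One valid mapping φ: V(G1) → V(G2): 0→4, 1→5, 2→8, 3→0, 4→2, 5→7, 6→3, 7→1, 8→6

Verify φ preserves adjacency — for each edge of G1, its image is an edge of G2:
  (0,1) → (φ(0),φ(1)) = (4,5) ∈ E(G2) ✓
  (0,2) → (φ(0),φ(2)) = (4,8) ∈ E(G2) ✓
  (0,4) → (φ(0),φ(4)) = (2,4) ∈ E(G2) ✓
  (0,5) → (φ(0),φ(5)) = (4,7) ∈ E(G2) ✓
  (0,6) → (φ(0),φ(6)) = (3,4) ∈ E(G2) ✓
  (1,3) → (φ(1),φ(3)) = (0,5) ∈ E(G2) ✓
  (1,7) → (φ(1),φ(7)) = (1,5) ∈ E(G2) ✓
  (1,8) → (φ(1),φ(8)) = (5,6) ∈ E(G2) ✓
  (2,3) → (φ(2),φ(3)) = (0,8) ∈ E(G2) ✓
  (2,4) → (φ(2),φ(4)) = (2,8) ∈ E(G2) ✓
  (2,7) → (φ(2),φ(7)) = (1,8) ∈ E(G2) ✓
  (3,4) → (φ(3),φ(4)) = (0,2) ∈ E(G2) ✓
  (3,5) → (φ(3),φ(5)) = (0,7) ∈ E(G2) ✓
  (3,8) → (φ(3),φ(8)) = (0,6) ∈ E(G2) ✓
  (4,5) → (φ(4),φ(5)) = (2,7) ∈ E(G2) ✓
  (4,6) → (φ(4),φ(6)) = (2,3) ∈ E(G2) ✓
  (4,7) → (φ(4),φ(7)) = (1,2) ∈ E(G2) ✓
  (5,6) → (φ(5),φ(6)) = (3,7) ∈ E(G2) ✓
  (5,8) → (φ(5),φ(8)) = (6,7) ∈ E(G2) ✓
  (6,7) → (φ(6),φ(7)) = (1,3) ∈ E(G2) ✓
  (6,8) → (φ(6),φ(8)) = (3,6) ∈ E(G2) ✓
All 21 edges of G1 map to edges of G2, and |E(G1)| = |E(G2)| = 21, so φ is a bijection on edges as well as vertices. Hence G1 ≅ G2.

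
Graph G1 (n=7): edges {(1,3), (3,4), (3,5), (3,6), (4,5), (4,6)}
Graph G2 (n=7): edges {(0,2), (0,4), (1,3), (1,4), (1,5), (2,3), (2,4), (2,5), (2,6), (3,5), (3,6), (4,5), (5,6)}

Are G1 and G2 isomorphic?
No, not isomorphic

The graphs are NOT isomorphic.

Counting triangles (3-cliques): G1 has 2, G2 has 8.
Triangle count is an isomorphism invariant, so differing triangle counts rule out isomorphism.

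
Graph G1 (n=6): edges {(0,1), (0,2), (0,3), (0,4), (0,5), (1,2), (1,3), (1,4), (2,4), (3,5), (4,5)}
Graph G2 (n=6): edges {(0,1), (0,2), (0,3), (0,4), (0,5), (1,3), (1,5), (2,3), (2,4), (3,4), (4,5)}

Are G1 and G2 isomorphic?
Yes, isomorphic

The graphs are isomorphic.
One valid mapping φ: V(G1) → V(G2): 0→0, 1→4, 2→2, 3→5, 4→3, 5→1

Verify φ preserves adjacency — for each edge of G1, its image is an edge of G2:
  (0,1) → (φ(0),φ(1)) = (0,4) ∈ E(G2) ✓
  (0,2) → (φ(0),φ(2)) = (0,2) ∈ E(G2) ✓
  (0,3) → (φ(0),φ(3)) = (0,5) ∈ E(G2) ✓
  (0,4) → (φ(0),φ(4)) = (0,3) ∈ E(G2) ✓
  (0,5) → (φ(0),φ(5)) = (0,1) ∈ E(G2) ✓
  (1,2) → (φ(1),φ(2)) = (2,4) ∈ E(G2) ✓
  (1,3) → (φ(1),φ(3)) = (4,5) ∈ E(G2) ✓
  (1,4) → (φ(1),φ(4)) = (3,4) ∈ E(G2) ✓
  (2,4) → (φ(2),φ(4)) = (2,3) ∈ E(G2) ✓
  (3,5) → (φ(3),φ(5)) = (1,5) ∈ E(G2) ✓
  (4,5) → (φ(4),φ(5)) = (1,3) ∈ E(G2) ✓
All 11 edges of G1 map to edges of G2, and |E(G1)| = |E(G2)| = 11, so φ is a bijection on edges as well as vertices. Hence G1 ≅ G2.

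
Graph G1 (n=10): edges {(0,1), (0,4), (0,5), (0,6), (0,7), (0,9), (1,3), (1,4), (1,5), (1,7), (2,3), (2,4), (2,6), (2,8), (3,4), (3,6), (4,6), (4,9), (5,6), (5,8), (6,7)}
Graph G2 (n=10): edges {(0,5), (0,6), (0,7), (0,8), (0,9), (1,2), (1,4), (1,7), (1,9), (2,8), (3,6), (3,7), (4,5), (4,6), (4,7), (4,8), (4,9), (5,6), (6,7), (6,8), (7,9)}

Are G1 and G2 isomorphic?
Yes, isomorphic

The graphs are isomorphic.
One valid mapping φ: V(G1) → V(G2): 0→6, 1→0, 2→1, 3→9, 4→7, 5→8, 6→4, 7→5, 8→2, 9→3

Verify φ preserves adjacency — for each edge of G1, its image is an edge of G2:
  (0,1) → (φ(0),φ(1)) = (0,6) ∈ E(G2) ✓
  (0,4) → (φ(0),φ(4)) = (6,7) ∈ E(G2) ✓
  (0,5) → (φ(0),φ(5)) = (6,8) ∈ E(G2) ✓
  (0,6) → (φ(0),φ(6)) = (4,6) ∈ E(G2) ✓
  (0,7) → (φ(0),φ(7)) = (5,6) ∈ E(G2) ✓
  (0,9) → (φ(0),φ(9)) = (3,6) ∈ E(G2) ✓
  (1,3) → (φ(1),φ(3)) = (0,9) ∈ E(G2) ✓
  (1,4) → (φ(1),φ(4)) = (0,7) ∈ E(G2) ✓
  (1,5) → (φ(1),φ(5)) = (0,8) ∈ E(G2) ✓
  (1,7) → (φ(1),φ(7)) = (0,5) ∈ E(G2) ✓
  (2,3) → (φ(2),φ(3)) = (1,9) ∈ E(G2) ✓
  (2,4) → (φ(2),φ(4)) = (1,7) ∈ E(G2) ✓
  (2,6) → (φ(2),φ(6)) = (1,4) ∈ E(G2) ✓
  (2,8) → (φ(2),φ(8)) = (1,2) ∈ E(G2) ✓
  (3,4) → (φ(3),φ(4)) = (7,9) ∈ E(G2) ✓
  (3,6) → (φ(3),φ(6)) = (4,9) ∈ E(G2) ✓
  (4,6) → (φ(4),φ(6)) = (4,7) ∈ E(G2) ✓
  (4,9) → (φ(4),φ(9)) = (3,7) ∈ E(G2) ✓
  (5,6) → (φ(5),φ(6)) = (4,8) ∈ E(G2) ✓
  (5,8) → (φ(5),φ(8)) = (2,8) ∈ E(G2) ✓
  (6,7) → (φ(6),φ(7)) = (4,5) ∈ E(G2) ✓
All 21 edges of G1 map to edges of G2, and |E(G1)| = |E(G2)| = 21, so φ is a bijection on edges as well as vertices. Hence G1 ≅ G2.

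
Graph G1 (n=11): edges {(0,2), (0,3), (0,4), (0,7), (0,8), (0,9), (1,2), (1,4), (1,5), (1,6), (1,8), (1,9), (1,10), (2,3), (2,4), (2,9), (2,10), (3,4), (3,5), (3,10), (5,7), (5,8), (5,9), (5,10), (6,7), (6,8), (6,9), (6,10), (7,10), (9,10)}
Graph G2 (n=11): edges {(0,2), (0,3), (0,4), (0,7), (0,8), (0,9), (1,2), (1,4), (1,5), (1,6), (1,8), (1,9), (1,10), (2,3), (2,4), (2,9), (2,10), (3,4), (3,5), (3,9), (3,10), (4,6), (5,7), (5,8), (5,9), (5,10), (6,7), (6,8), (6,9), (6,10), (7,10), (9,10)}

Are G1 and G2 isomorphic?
No, not isomorphic

The graphs are NOT isomorphic.

Counting edges: G1 has 30 edge(s); G2 has 32 edge(s).
Edge count is an isomorphism invariant (a bijection on vertices induces a bijection on edges), so differing edge counts rule out isomorphism.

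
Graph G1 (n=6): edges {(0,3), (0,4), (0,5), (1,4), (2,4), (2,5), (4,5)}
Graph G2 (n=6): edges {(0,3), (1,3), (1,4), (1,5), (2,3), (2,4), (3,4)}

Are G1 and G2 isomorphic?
Yes, isomorphic

The graphs are isomorphic.
One valid mapping φ: V(G1) → V(G2): 0→1, 1→0, 2→2, 3→5, 4→3, 5→4

Verify φ preserves adjacency — for each edge of G1, its image is an edge of G2:
  (0,3) → (φ(0),φ(3)) = (1,5) ∈ E(G2) ✓
  (0,4) → (φ(0),φ(4)) = (1,3) ∈ E(G2) ✓
  (0,5) → (φ(0),φ(5)) = (1,4) ∈ E(G2) ✓
  (1,4) → (φ(1),φ(4)) = (0,3) ∈ E(G2) ✓
  (2,4) → (φ(2),φ(4)) = (2,3) ∈ E(G2) ✓
  (2,5) → (φ(2),φ(5)) = (2,4) ∈ E(G2) ✓
  (4,5) → (φ(4),φ(5)) = (3,4) ∈ E(G2) ✓
All 7 edges of G1 map to edges of G2, and |E(G1)| = |E(G2)| = 7, so φ is a bijection on edges as well as vertices. Hence G1 ≅ G2.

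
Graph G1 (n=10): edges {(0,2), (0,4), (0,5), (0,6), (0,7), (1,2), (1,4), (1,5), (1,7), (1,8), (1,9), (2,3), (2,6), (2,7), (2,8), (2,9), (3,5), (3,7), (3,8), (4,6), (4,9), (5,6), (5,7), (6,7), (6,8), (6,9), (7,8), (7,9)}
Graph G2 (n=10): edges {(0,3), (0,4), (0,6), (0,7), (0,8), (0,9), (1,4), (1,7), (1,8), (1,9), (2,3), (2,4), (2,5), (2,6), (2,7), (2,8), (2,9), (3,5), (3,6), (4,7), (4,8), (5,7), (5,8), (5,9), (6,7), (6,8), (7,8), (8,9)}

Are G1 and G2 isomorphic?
Yes, isomorphic

The graphs are isomorphic.
One valid mapping φ: V(G1) → V(G2): 0→5, 1→0, 2→7, 3→1, 4→3, 5→9, 6→2, 7→8, 8→4, 9→6

Verify φ preserves adjacency — for each edge of G1, its image is an edge of G2:
  (0,2) → (φ(0),φ(2)) = (5,7) ∈ E(G2) ✓
  (0,4) → (φ(0),φ(4)) = (3,5) ∈ E(G2) ✓
  (0,5) → (φ(0),φ(5)) = (5,9) ∈ E(G2) ✓
  (0,6) → (φ(0),φ(6)) = (2,5) ∈ E(G2) ✓
  (0,7) → (φ(0),φ(7)) = (5,8) ∈ E(G2) ✓
  (1,2) → (φ(1),φ(2)) = (0,7) ∈ E(G2) ✓
  (1,4) → (φ(1),φ(4)) = (0,3) ∈ E(G2) ✓
  (1,5) → (φ(1),φ(5)) = (0,9) ∈ E(G2) ✓
  (1,7) → (φ(1),φ(7)) = (0,8) ∈ E(G2) ✓
  (1,8) → (φ(1),φ(8)) = (0,4) ∈ E(G2) ✓
  (1,9) → (φ(1),φ(9)) = (0,6) ∈ E(G2) ✓
  (2,3) → (φ(2),φ(3)) = (1,7) ∈ E(G2) ✓
  (2,6) → (φ(2),φ(6)) = (2,7) ∈ E(G2) ✓
  (2,7) → (φ(2),φ(7)) = (7,8) ∈ E(G2) ✓
  (2,8) → (φ(2),φ(8)) = (4,7) ∈ E(G2) ✓
  (2,9) → (φ(2),φ(9)) = (6,7) ∈ E(G2) ✓
  (3,5) → (φ(3),φ(5)) = (1,9) ∈ E(G2) ✓
  (3,7) → (φ(3),φ(7)) = (1,8) ∈ E(G2) ✓
  (3,8) → (φ(3),φ(8)) = (1,4) ∈ E(G2) ✓
  (4,6) → (φ(4),φ(6)) = (2,3) ∈ E(G2) ✓
  (4,9) → (φ(4),φ(9)) = (3,6) ∈ E(G2) ✓
  (5,6) → (φ(5),φ(6)) = (2,9) ∈ E(G2) ✓
  (5,7) → (φ(5),φ(7)) = (8,9) ∈ E(G2) ✓
  (6,7) → (φ(6),φ(7)) = (2,8) ∈ E(G2) ✓
  (6,8) → (φ(6),φ(8)) = (2,4) ∈ E(G2) ✓
  (6,9) → (φ(6),φ(9)) = (2,6) ∈ E(G2) ✓
  (7,8) → (φ(7),φ(8)) = (4,8) ∈ E(G2) ✓
  (7,9) → (φ(7),φ(9)) = (6,8) ∈ E(G2) ✓
All 28 edges of G1 map to edges of G2, and |E(G1)| = |E(G2)| = 28, so φ is a bijection on edges as well as vertices. Hence G1 ≅ G2.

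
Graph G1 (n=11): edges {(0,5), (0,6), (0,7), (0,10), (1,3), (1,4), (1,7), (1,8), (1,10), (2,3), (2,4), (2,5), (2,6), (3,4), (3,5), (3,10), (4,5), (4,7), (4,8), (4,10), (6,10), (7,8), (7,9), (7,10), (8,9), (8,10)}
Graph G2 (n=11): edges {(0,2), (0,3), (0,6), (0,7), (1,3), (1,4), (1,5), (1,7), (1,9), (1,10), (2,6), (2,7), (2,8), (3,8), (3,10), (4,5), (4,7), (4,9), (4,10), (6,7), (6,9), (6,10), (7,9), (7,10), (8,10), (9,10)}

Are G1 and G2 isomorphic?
Yes, isomorphic

The graphs are isomorphic.
One valid mapping φ: V(G1) → V(G2): 0→3, 1→9, 2→2, 3→6, 4→7, 5→0, 6→8, 7→1, 8→4, 9→5, 10→10

Verify φ preserves adjacency — for each edge of G1, its image is an edge of G2:
  (0,5) → (φ(0),φ(5)) = (0,3) ∈ E(G2) ✓
  (0,6) → (φ(0),φ(6)) = (3,8) ∈ E(G2) ✓
  (0,7) → (φ(0),φ(7)) = (1,3) ∈ E(G2) ✓
  (0,10) → (φ(0),φ(10)) = (3,10) ∈ E(G2) ✓
  (1,3) → (φ(1),φ(3)) = (6,9) ∈ E(G2) ✓
  (1,4) → (φ(1),φ(4)) = (7,9) ∈ E(G2) ✓
  (1,7) → (φ(1),φ(7)) = (1,9) ∈ E(G2) ✓
  (1,8) → (φ(1),φ(8)) = (4,9) ∈ E(G2) ✓
  (1,10) → (φ(1),φ(10)) = (9,10) ∈ E(G2) ✓
  (2,3) → (φ(2),φ(3)) = (2,6) ∈ E(G2) ✓
  (2,4) → (φ(2),φ(4)) = (2,7) ∈ E(G2) ✓
  (2,5) → (φ(2),φ(5)) = (0,2) ∈ E(G2) ✓
  (2,6) → (φ(2),φ(6)) = (2,8) ∈ E(G2) ✓
  (3,4) → (φ(3),φ(4)) = (6,7) ∈ E(G2) ✓
  (3,5) → (φ(3),φ(5)) = (0,6) ∈ E(G2) ✓
  (3,10) → (φ(3),φ(10)) = (6,10) ∈ E(G2) ✓
  (4,5) → (φ(4),φ(5)) = (0,7) ∈ E(G2) ✓
  (4,7) → (φ(4),φ(7)) = (1,7) ∈ E(G2) ✓
  (4,8) → (φ(4),φ(8)) = (4,7) ∈ E(G2) ✓
  (4,10) → (φ(4),φ(10)) = (7,10) ∈ E(G2) ✓
  (6,10) → (φ(6),φ(10)) = (8,10) ∈ E(G2) ✓
  (7,8) → (φ(7),φ(8)) = (1,4) ∈ E(G2) ✓
  (7,9) → (φ(7),φ(9)) = (1,5) ∈ E(G2) ✓
  (7,10) → (φ(7),φ(10)) = (1,10) ∈ E(G2) ✓
  (8,9) → (φ(8),φ(9)) = (4,5) ∈ E(G2) ✓
  (8,10) → (φ(8),φ(10)) = (4,10) ∈ E(G2) ✓
All 26 edges of G1 map to edges of G2, and |E(G1)| = |E(G2)| = 26, so φ is a bijection on edges as well as vertices. Hence G1 ≅ G2.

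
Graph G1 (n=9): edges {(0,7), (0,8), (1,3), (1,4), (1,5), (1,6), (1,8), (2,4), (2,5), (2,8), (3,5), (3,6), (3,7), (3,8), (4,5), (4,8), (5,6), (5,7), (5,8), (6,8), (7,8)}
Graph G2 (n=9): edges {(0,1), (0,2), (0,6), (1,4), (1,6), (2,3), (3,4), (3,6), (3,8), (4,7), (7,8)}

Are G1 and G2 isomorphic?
No, not isomorphic

The graphs are NOT isomorphic.

Connected components of G1: 1 component(s) with vertex sets [[0, 1, 2, 3, 4, 5, 6, 7, 8]], sizes [9].
Connected components of G2: 2 component(s) with vertex sets [[5], [0, 1, 2, 3, 4, 6, 7, 8]], sizes [1, 8].
The number of connected components (and the multiset of component sizes) is an isomorphism invariant — an isomorphism maps each component of G1 bijectively onto a component of G2. Since G1 has 1 component(s) and G2 has 2, they cannot be isomorphic.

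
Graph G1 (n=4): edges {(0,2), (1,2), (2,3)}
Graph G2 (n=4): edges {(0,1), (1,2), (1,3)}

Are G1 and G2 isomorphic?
Yes, isomorphic

The graphs are isomorphic.
One valid mapping φ: V(G1) → V(G2): 0→0, 1→3, 2→1, 3→2

Verify φ preserves adjacency — for each edge of G1, its image is an edge of G2:
  (0,2) → (φ(0),φ(2)) = (0,1) ∈ E(G2) ✓
  (1,2) → (φ(1),φ(2)) = (1,3) ∈ E(G2) ✓
  (2,3) → (φ(2),φ(3)) = (1,2) ∈ E(G2) ✓
All 3 edges of G1 map to edges of G2, and |E(G1)| = |E(G2)| = 3, so φ is a bijection on edges as well as vertices. Hence G1 ≅ G2.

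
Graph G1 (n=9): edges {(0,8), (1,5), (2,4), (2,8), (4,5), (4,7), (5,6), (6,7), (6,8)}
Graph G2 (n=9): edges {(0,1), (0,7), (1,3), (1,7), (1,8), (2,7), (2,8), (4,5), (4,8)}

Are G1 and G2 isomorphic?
No, not isomorphic

The graphs are NOT isomorphic.

Counting triangles (3-cliques): G1 has 0, G2 has 1.
Triangle count is an isomorphism invariant, so differing triangle counts rule out isomorphism.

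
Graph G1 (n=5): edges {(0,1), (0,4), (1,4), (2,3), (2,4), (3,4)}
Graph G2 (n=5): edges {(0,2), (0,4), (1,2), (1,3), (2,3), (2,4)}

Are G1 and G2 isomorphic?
Yes, isomorphic

The graphs are isomorphic.
One valid mapping φ: V(G1) → V(G2): 0→4, 1→0, 2→3, 3→1, 4→2

Verify φ preserves adjacency — for each edge of G1, its image is an edge of G2:
  (0,1) → (φ(0),φ(1)) = (0,4) ∈ E(G2) ✓
  (0,4) → (φ(0),φ(4)) = (2,4) ∈ E(G2) ✓
  (1,4) → (φ(1),φ(4)) = (0,2) ∈ E(G2) ✓
  (2,3) → (φ(2),φ(3)) = (1,3) ∈ E(G2) ✓
  (2,4) → (φ(2),φ(4)) = (2,3) ∈ E(G2) ✓
  (3,4) → (φ(3),φ(4)) = (1,2) ∈ E(G2) ✓
All 6 edges of G1 map to edges of G2, and |E(G1)| = |E(G2)| = 6, so φ is a bijection on edges as well as vertices. Hence G1 ≅ G2.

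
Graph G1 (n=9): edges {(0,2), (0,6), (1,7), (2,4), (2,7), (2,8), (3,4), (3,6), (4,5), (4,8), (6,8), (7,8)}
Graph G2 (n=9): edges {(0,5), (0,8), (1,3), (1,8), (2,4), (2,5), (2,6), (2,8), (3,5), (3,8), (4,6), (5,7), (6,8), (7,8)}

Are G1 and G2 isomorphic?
No, not isomorphic

The graphs are NOT isomorphic.

Degrees in G1: deg(0)=2, deg(1)=1, deg(2)=4, deg(3)=2, deg(4)=4, deg(5)=1, deg(6)=3, deg(7)=3, deg(8)=4.
Sorted degree sequence of G1: [4, 4, 4, 3, 3, 2, 2, 1, 1].
Degrees in G2: deg(0)=2, deg(1)=2, deg(2)=4, deg(3)=3, deg(4)=2, deg(5)=4, deg(6)=3, deg(7)=2, deg(8)=6.
Sorted degree sequence of G2: [6, 4, 4, 3, 3, 2, 2, 2, 2].
The (sorted) degree sequence is an isomorphism invariant, so since G1 and G2 have different degree sequences they cannot be isomorphic.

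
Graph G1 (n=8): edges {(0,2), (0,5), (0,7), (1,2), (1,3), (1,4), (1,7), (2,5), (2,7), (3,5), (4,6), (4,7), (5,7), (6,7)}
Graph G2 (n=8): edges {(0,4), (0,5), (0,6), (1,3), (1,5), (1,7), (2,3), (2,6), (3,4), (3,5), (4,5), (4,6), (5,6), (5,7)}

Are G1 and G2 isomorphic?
Yes, isomorphic

The graphs are isomorphic.
One valid mapping φ: V(G1) → V(G2): 0→0, 1→3, 2→4, 3→2, 4→1, 5→6, 6→7, 7→5

Verify φ preserves adjacency — for each edge of G1, its image is an edge of G2:
  (0,2) → (φ(0),φ(2)) = (0,4) ∈ E(G2) ✓
  (0,5) → (φ(0),φ(5)) = (0,6) ∈ E(G2) ✓
  (0,7) → (φ(0),φ(7)) = (0,5) ∈ E(G2) ✓
  (1,2) → (φ(1),φ(2)) = (3,4) ∈ E(G2) ✓
  (1,3) → (φ(1),φ(3)) = (2,3) ∈ E(G2) ✓
  (1,4) → (φ(1),φ(4)) = (1,3) ∈ E(G2) ✓
  (1,7) → (φ(1),φ(7)) = (3,5) ∈ E(G2) ✓
  (2,5) → (φ(2),φ(5)) = (4,6) ∈ E(G2) ✓
  (2,7) → (φ(2),φ(7)) = (4,5) ∈ E(G2) ✓
  (3,5) → (φ(3),φ(5)) = (2,6) ∈ E(G2) ✓
  (4,6) → (φ(4),φ(6)) = (1,7) ∈ E(G2) ✓
  (4,7) → (φ(4),φ(7)) = (1,5) ∈ E(G2) ✓
  (5,7) → (φ(5),φ(7)) = (5,6) ∈ E(G2) ✓
  (6,7) → (φ(6),φ(7)) = (5,7) ∈ E(G2) ✓
All 14 edges of G1 map to edges of G2, and |E(G1)| = |E(G2)| = 14, so φ is a bijection on edges as well as vertices. Hence G1 ≅ G2.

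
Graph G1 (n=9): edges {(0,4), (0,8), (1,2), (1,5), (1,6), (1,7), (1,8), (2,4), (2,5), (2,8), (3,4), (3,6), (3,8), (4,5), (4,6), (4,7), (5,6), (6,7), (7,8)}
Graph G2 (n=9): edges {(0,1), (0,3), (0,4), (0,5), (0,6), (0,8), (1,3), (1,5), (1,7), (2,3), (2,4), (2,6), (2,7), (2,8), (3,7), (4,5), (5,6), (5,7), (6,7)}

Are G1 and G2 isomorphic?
Yes, isomorphic

The graphs are isomorphic.
One valid mapping φ: V(G1) → V(G2): 0→8, 1→7, 2→3, 3→4, 4→0, 5→1, 6→5, 7→6, 8→2

Verify φ preserves adjacency — for each edge of G1, its image is an edge of G2:
  (0,4) → (φ(0),φ(4)) = (0,8) ∈ E(G2) ✓
  (0,8) → (φ(0),φ(8)) = (2,8) ∈ E(G2) ✓
  (1,2) → (φ(1),φ(2)) = (3,7) ∈ E(G2) ✓
  (1,5) → (φ(1),φ(5)) = (1,7) ∈ E(G2) ✓
  (1,6) → (φ(1),φ(6)) = (5,7) ∈ E(G2) ✓
  (1,7) → (φ(1),φ(7)) = (6,7) ∈ E(G2) ✓
  (1,8) → (φ(1),φ(8)) = (2,7) ∈ E(G2) ✓
  (2,4) → (φ(2),φ(4)) = (0,3) ∈ E(G2) ✓
  (2,5) → (φ(2),φ(5)) = (1,3) ∈ E(G2) ✓
  (2,8) → (φ(2),φ(8)) = (2,3) ∈ E(G2) ✓
  (3,4) → (φ(3),φ(4)) = (0,4) ∈ E(G2) ✓
  (3,6) → (φ(3),φ(6)) = (4,5) ∈ E(G2) ✓
  (3,8) → (φ(3),φ(8)) = (2,4) ∈ E(G2) ✓
  (4,5) → (φ(4),φ(5)) = (0,1) ∈ E(G2) ✓
  (4,6) → (φ(4),φ(6)) = (0,5) ∈ E(G2) ✓
  (4,7) → (φ(4),φ(7)) = (0,6) ∈ E(G2) ✓
  (5,6) → (φ(5),φ(6)) = (1,5) ∈ E(G2) ✓
  (6,7) → (φ(6),φ(7)) = (5,6) ∈ E(G2) ✓
  (7,8) → (φ(7),φ(8)) = (2,6) ∈ E(G2) ✓
All 19 edges of G1 map to edges of G2, and |E(G1)| = |E(G2)| = 19, so φ is a bijection on edges as well as vertices. Hence G1 ≅ G2.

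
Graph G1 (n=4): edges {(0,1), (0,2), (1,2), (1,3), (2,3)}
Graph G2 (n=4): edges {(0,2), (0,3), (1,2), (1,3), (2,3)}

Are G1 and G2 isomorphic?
Yes, isomorphic

The graphs are isomorphic.
One valid mapping φ: V(G1) → V(G2): 0→0, 1→3, 2→2, 3→1

Verify φ preserves adjacency — for each edge of G1, its image is an edge of G2:
  (0,1) → (φ(0),φ(1)) = (0,3) ∈ E(G2) ✓
  (0,2) → (φ(0),φ(2)) = (0,2) ∈ E(G2) ✓
  (1,2) → (φ(1),φ(2)) = (2,3) ∈ E(G2) ✓
  (1,3) → (φ(1),φ(3)) = (1,3) ∈ E(G2) ✓
  (2,3) → (φ(2),φ(3)) = (1,2) ∈ E(G2) ✓
All 5 edges of G1 map to edges of G2, and |E(G1)| = |E(G2)| = 5, so φ is a bijection on edges as well as vertices. Hence G1 ≅ G2.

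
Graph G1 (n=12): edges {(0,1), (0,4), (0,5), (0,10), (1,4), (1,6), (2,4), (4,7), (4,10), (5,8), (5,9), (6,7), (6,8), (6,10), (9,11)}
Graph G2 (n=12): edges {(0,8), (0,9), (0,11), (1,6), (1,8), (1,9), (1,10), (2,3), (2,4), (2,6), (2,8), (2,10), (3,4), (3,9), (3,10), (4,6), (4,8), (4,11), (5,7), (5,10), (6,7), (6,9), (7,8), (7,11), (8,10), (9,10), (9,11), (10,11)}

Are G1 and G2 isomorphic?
No, not isomorphic

The graphs are NOT isomorphic.

Connected components of G1: 2 component(s) with vertex sets [[3], [0, 1, 2, 4, 5, 6, 7, 8, 9, 10, 11]], sizes [1, 11].
Connected components of G2: 1 component(s) with vertex sets [[0, 1, 2, 3, 4, 5, 6, 7, 8, 9, 10, 11]], sizes [12].
The number of connected components (and the multiset of component sizes) is an isomorphism invariant — an isomorphism maps each component of G1 bijectively onto a component of G2. Since G1 has 2 component(s) and G2 has 1, they cannot be isomorphic.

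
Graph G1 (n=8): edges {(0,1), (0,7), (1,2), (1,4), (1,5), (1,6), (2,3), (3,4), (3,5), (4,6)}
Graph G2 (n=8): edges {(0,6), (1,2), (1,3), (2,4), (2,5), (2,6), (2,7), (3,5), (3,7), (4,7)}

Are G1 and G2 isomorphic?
Yes, isomorphic

The graphs are isomorphic.
One valid mapping φ: V(G1) → V(G2): 0→6, 1→2, 2→1, 3→3, 4→7, 5→5, 6→4, 7→0

Verify φ preserves adjacency — for each edge of G1, its image is an edge of G2:
  (0,1) → (φ(0),φ(1)) = (2,6) ∈ E(G2) ✓
  (0,7) → (φ(0),φ(7)) = (0,6) ∈ E(G2) ✓
  (1,2) → (φ(1),φ(2)) = (1,2) ∈ E(G2) ✓
  (1,4) → (φ(1),φ(4)) = (2,7) ∈ E(G2) ✓
  (1,5) → (φ(1),φ(5)) = (2,5) ∈ E(G2) ✓
  (1,6) → (φ(1),φ(6)) = (2,4) ∈ E(G2) ✓
  (2,3) → (φ(2),φ(3)) = (1,3) ∈ E(G2) ✓
  (3,4) → (φ(3),φ(4)) = (3,7) ∈ E(G2) ✓
  (3,5) → (φ(3),φ(5)) = (3,5) ∈ E(G2) ✓
  (4,6) → (φ(4),φ(6)) = (4,7) ∈ E(G2) ✓
All 10 edges of G1 map to edges of G2, and |E(G1)| = |E(G2)| = 10, so φ is a bijection on edges as well as vertices. Hence G1 ≅ G2.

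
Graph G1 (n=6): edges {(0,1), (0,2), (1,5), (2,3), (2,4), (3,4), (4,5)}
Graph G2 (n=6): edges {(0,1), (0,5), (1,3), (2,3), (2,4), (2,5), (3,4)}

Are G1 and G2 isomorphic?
Yes, isomorphic

The graphs are isomorphic.
One valid mapping φ: V(G1) → V(G2): 0→1, 1→0, 2→3, 3→4, 4→2, 5→5

Verify φ preserves adjacency — for each edge of G1, its image is an edge of G2:
  (0,1) → (φ(0),φ(1)) = (0,1) ∈ E(G2) ✓
  (0,2) → (φ(0),φ(2)) = (1,3) ∈ E(G2) ✓
  (1,5) → (φ(1),φ(5)) = (0,5) ∈ E(G2) ✓
  (2,3) → (φ(2),φ(3)) = (3,4) ∈ E(G2) ✓
  (2,4) → (φ(2),φ(4)) = (2,3) ∈ E(G2) ✓
  (3,4) → (φ(3),φ(4)) = (2,4) ∈ E(G2) ✓
  (4,5) → (φ(4),φ(5)) = (2,5) ∈ E(G2) ✓
All 7 edges of G1 map to edges of G2, and |E(G1)| = |E(G2)| = 7, so φ is a bijection on edges as well as vertices. Hence G1 ≅ G2.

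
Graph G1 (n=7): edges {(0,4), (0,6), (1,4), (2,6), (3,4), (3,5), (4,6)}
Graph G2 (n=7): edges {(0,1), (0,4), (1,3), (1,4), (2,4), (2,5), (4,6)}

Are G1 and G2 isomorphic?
Yes, isomorphic

The graphs are isomorphic.
One valid mapping φ: V(G1) → V(G2): 0→0, 1→6, 2→3, 3→2, 4→4, 5→5, 6→1

Verify φ preserves adjacency — for each edge of G1, its image is an edge of G2:
  (0,4) → (φ(0),φ(4)) = (0,4) ∈ E(G2) ✓
  (0,6) → (φ(0),φ(6)) = (0,1) ∈ E(G2) ✓
  (1,4) → (φ(1),φ(4)) = (4,6) ∈ E(G2) ✓
  (2,6) → (φ(2),φ(6)) = (1,3) ∈ E(G2) ✓
  (3,4) → (φ(3),φ(4)) = (2,4) ∈ E(G2) ✓
  (3,5) → (φ(3),φ(5)) = (2,5) ∈ E(G2) ✓
  (4,6) → (φ(4),φ(6)) = (1,4) ∈ E(G2) ✓
All 7 edges of G1 map to edges of G2, and |E(G1)| = |E(G2)| = 7, so φ is a bijection on edges as well as vertices. Hence G1 ≅ G2.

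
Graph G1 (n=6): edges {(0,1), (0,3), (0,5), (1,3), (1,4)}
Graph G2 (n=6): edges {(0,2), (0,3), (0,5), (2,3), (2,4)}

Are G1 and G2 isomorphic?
Yes, isomorphic

The graphs are isomorphic.
One valid mapping φ: V(G1) → V(G2): 0→2, 1→0, 2→1, 3→3, 4→5, 5→4

Verify φ preserves adjacency — for each edge of G1, its image is an edge of G2:
  (0,1) → (φ(0),φ(1)) = (0,2) ∈ E(G2) ✓
  (0,3) → (φ(0),φ(3)) = (2,3) ∈ E(G2) ✓
  (0,5) → (φ(0),φ(5)) = (2,4) ∈ E(G2) ✓
  (1,3) → (φ(1),φ(3)) = (0,3) ∈ E(G2) ✓
  (1,4) → (φ(1),φ(4)) = (0,5) ∈ E(G2) ✓
All 5 edges of G1 map to edges of G2, and |E(G1)| = |E(G2)| = 5, so φ is a bijection on edges as well as vertices. Hence G1 ≅ G2.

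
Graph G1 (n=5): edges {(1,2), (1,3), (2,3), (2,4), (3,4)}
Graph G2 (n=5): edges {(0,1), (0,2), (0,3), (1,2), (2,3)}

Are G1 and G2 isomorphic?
Yes, isomorphic

The graphs are isomorphic.
One valid mapping φ: V(G1) → V(G2): 0→4, 1→1, 2→2, 3→0, 4→3

Verify φ preserves adjacency — for each edge of G1, its image is an edge of G2:
  (1,2) → (φ(1),φ(2)) = (1,2) ∈ E(G2) ✓
  (1,3) → (φ(1),φ(3)) = (0,1) ∈ E(G2) ✓
  (2,3) → (φ(2),φ(3)) = (0,2) ∈ E(G2) ✓
  (2,4) → (φ(2),φ(4)) = (2,3) ∈ E(G2) ✓
  (3,4) → (φ(3),φ(4)) = (0,3) ∈ E(G2) ✓
All 5 edges of G1 map to edges of G2, and |E(G1)| = |E(G2)| = 5, so φ is a bijection on edges as well as vertices. Hence G1 ≅ G2.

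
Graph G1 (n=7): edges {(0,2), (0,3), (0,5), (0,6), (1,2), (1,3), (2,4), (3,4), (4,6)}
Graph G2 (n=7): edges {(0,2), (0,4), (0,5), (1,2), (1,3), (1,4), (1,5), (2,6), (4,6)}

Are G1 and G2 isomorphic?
Yes, isomorphic

The graphs are isomorphic.
One valid mapping φ: V(G1) → V(G2): 0→1, 1→6, 2→2, 3→4, 4→0, 5→3, 6→5

Verify φ preserves adjacency — for each edge of G1, its image is an edge of G2:
  (0,2) → (φ(0),φ(2)) = (1,2) ∈ E(G2) ✓
  (0,3) → (φ(0),φ(3)) = (1,4) ∈ E(G2) ✓
  (0,5) → (φ(0),φ(5)) = (1,3) ∈ E(G2) ✓
  (0,6) → (φ(0),φ(6)) = (1,5) ∈ E(G2) ✓
  (1,2) → (φ(1),φ(2)) = (2,6) ∈ E(G2) ✓
  (1,3) → (φ(1),φ(3)) = (4,6) ∈ E(G2) ✓
  (2,4) → (φ(2),φ(4)) = (0,2) ∈ E(G2) ✓
  (3,4) → (φ(3),φ(4)) = (0,4) ∈ E(G2) ✓
  (4,6) → (φ(4),φ(6)) = (0,5) ∈ E(G2) ✓
All 9 edges of G1 map to edges of G2, and |E(G1)| = |E(G2)| = 9, so φ is a bijection on edges as well as vertices. Hence G1 ≅ G2.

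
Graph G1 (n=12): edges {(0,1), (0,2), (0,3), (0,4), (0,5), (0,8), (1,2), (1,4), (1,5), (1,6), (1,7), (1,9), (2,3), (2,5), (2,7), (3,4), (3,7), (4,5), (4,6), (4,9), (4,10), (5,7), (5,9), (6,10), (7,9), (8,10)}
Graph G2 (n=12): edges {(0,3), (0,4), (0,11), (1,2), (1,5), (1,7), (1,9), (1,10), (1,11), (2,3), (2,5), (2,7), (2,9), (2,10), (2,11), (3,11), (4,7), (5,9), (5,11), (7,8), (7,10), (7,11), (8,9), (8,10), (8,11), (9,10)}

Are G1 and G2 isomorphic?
Yes, isomorphic

The graphs are isomorphic.
One valid mapping φ: V(G1) → V(G2): 0→7, 1→2, 2→10, 3→8, 4→11, 5→1, 6→3, 7→9, 8→4, 9→5, 10→0, 11→6

Verify φ preserves adjacency — for each edge of G1, its image is an edge of G2:
  (0,1) → (φ(0),φ(1)) = (2,7) ∈ E(G2) ✓
  (0,2) → (φ(0),φ(2)) = (7,10) ∈ E(G2) ✓
  (0,3) → (φ(0),φ(3)) = (7,8) ∈ E(G2) ✓
  (0,4) → (φ(0),φ(4)) = (7,11) ∈ E(G2) ✓
  (0,5) → (φ(0),φ(5)) = (1,7) ∈ E(G2) ✓
  (0,8) → (φ(0),φ(8)) = (4,7) ∈ E(G2) ✓
  (1,2) → (φ(1),φ(2)) = (2,10) ∈ E(G2) ✓
  (1,4) → (φ(1),φ(4)) = (2,11) ∈ E(G2) ✓
  (1,5) → (φ(1),φ(5)) = (1,2) ∈ E(G2) ✓
  (1,6) → (φ(1),φ(6)) = (2,3) ∈ E(G2) ✓
  (1,7) → (φ(1),φ(7)) = (2,9) ∈ E(G2) ✓
  (1,9) → (φ(1),φ(9)) = (2,5) ∈ E(G2) ✓
  (2,3) → (φ(2),φ(3)) = (8,10) ∈ E(G2) ✓
  (2,5) → (φ(2),φ(5)) = (1,10) ∈ E(G2) ✓
  (2,7) → (φ(2),φ(7)) = (9,10) ∈ E(G2) ✓
  (3,4) → (φ(3),φ(4)) = (8,11) ∈ E(G2) ✓
  (3,7) → (φ(3),φ(7)) = (8,9) ∈ E(G2) ✓
  (4,5) → (φ(4),φ(5)) = (1,11) ∈ E(G2) ✓
  (4,6) → (φ(4),φ(6)) = (3,11) ∈ E(G2) ✓
  (4,9) → (φ(4),φ(9)) = (5,11) ∈ E(G2) ✓
  (4,10) → (φ(4),φ(10)) = (0,11) ∈ E(G2) ✓
  (5,7) → (φ(5),φ(7)) = (1,9) ∈ E(G2) ✓
  (5,9) → (φ(5),φ(9)) = (1,5) ∈ E(G2) ✓
  (6,10) → (φ(6),φ(10)) = (0,3) ∈ E(G2) ✓
  (7,9) → (φ(7),φ(9)) = (5,9) ∈ E(G2) ✓
  (8,10) → (φ(8),φ(10)) = (0,4) ∈ E(G2) ✓
All 26 edges of G1 map to edges of G2, and |E(G1)| = |E(G2)| = 26, so φ is a bijection on edges as well as vertices. Hence G1 ≅ G2.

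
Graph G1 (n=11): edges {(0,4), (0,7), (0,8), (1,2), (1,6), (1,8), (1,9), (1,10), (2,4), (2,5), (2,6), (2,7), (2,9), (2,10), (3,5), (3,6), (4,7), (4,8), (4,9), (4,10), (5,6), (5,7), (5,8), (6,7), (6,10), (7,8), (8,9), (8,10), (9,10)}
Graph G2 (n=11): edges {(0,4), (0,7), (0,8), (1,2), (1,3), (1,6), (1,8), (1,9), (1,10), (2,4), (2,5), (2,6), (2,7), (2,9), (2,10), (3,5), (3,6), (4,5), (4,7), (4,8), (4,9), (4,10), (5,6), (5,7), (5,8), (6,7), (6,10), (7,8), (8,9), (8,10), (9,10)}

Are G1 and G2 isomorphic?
No, not isomorphic

The graphs are NOT isomorphic.

Counting edges: G1 has 29 edge(s); G2 has 31 edge(s).
Edge count is an isomorphism invariant (a bijection on vertices induces a bijection on edges), so differing edge counts rule out isomorphism.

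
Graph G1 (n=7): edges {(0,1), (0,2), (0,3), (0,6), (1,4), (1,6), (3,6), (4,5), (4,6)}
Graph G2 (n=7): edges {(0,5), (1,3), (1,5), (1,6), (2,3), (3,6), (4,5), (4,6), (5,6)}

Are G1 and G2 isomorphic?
Yes, isomorphic

The graphs are isomorphic.
One valid mapping φ: V(G1) → V(G2): 0→5, 1→1, 2→0, 3→4, 4→3, 5→2, 6→6

Verify φ preserves adjacency — for each edge of G1, its image is an edge of G2:
  (0,1) → (φ(0),φ(1)) = (1,5) ∈ E(G2) ✓
  (0,2) → (φ(0),φ(2)) = (0,5) ∈ E(G2) ✓
  (0,3) → (φ(0),φ(3)) = (4,5) ∈ E(G2) ✓
  (0,6) → (φ(0),φ(6)) = (5,6) ∈ E(G2) ✓
  (1,4) → (φ(1),φ(4)) = (1,3) ∈ E(G2) ✓
  (1,6) → (φ(1),φ(6)) = (1,6) ∈ E(G2) ✓
  (3,6) → (φ(3),φ(6)) = (4,6) ∈ E(G2) ✓
  (4,5) → (φ(4),φ(5)) = (2,3) ∈ E(G2) ✓
  (4,6) → (φ(4),φ(6)) = (3,6) ∈ E(G2) ✓
All 9 edges of G1 map to edges of G2, and |E(G1)| = |E(G2)| = 9, so φ is a bijection on edges as well as vertices. Hence G1 ≅ G2.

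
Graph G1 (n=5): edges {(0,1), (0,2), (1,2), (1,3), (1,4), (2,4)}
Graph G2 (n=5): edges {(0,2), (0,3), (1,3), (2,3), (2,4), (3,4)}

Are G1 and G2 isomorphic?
Yes, isomorphic

The graphs are isomorphic.
One valid mapping φ: V(G1) → V(G2): 0→4, 1→3, 2→2, 3→1, 4→0

Verify φ preserves adjacency — for each edge of G1, its image is an edge of G2:
  (0,1) → (φ(0),φ(1)) = (3,4) ∈ E(G2) ✓
  (0,2) → (φ(0),φ(2)) = (2,4) ∈ E(G2) ✓
  (1,2) → (φ(1),φ(2)) = (2,3) ∈ E(G2) ✓
  (1,3) → (φ(1),φ(3)) = (1,3) ∈ E(G2) ✓
  (1,4) → (φ(1),φ(4)) = (0,3) ∈ E(G2) ✓
  (2,4) → (φ(2),φ(4)) = (0,2) ∈ E(G2) ✓
All 6 edges of G1 map to edges of G2, and |E(G1)| = |E(G2)| = 6, so φ is a bijection on edges as well as vertices. Hence G1 ≅ G2.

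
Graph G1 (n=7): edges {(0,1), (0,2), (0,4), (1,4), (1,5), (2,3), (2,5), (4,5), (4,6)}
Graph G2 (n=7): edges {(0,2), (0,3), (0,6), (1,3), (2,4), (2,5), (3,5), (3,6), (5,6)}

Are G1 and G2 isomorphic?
Yes, isomorphic

The graphs are isomorphic.
One valid mapping φ: V(G1) → V(G2): 0→0, 1→6, 2→2, 3→4, 4→3, 5→5, 6→1

Verify φ preserves adjacency — for each edge of G1, its image is an edge of G2:
  (0,1) → (φ(0),φ(1)) = (0,6) ∈ E(G2) ✓
  (0,2) → (φ(0),φ(2)) = (0,2) ∈ E(G2) ✓
  (0,4) → (φ(0),φ(4)) = (0,3) ∈ E(G2) ✓
  (1,4) → (φ(1),φ(4)) = (3,6) ∈ E(G2) ✓
  (1,5) → (φ(1),φ(5)) = (5,6) ∈ E(G2) ✓
  (2,3) → (φ(2),φ(3)) = (2,4) ∈ E(G2) ✓
  (2,5) → (φ(2),φ(5)) = (2,5) ∈ E(G2) ✓
  (4,5) → (φ(4),φ(5)) = (3,5) ∈ E(G2) ✓
  (4,6) → (φ(4),φ(6)) = (1,3) ∈ E(G2) ✓
All 9 edges of G1 map to edges of G2, and |E(G1)| = |E(G2)| = 9, so φ is a bijection on edges as well as vertices. Hence G1 ≅ G2.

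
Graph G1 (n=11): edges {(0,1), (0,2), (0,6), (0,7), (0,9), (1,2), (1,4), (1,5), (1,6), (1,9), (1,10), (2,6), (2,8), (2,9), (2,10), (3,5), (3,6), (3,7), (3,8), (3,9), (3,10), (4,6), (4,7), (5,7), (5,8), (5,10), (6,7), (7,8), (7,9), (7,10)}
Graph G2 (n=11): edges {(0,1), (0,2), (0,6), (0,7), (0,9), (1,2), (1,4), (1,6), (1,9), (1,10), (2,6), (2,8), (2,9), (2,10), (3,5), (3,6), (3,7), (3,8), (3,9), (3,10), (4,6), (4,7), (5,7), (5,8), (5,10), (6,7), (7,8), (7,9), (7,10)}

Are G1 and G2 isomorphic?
No, not isomorphic

The graphs are NOT isomorphic.

Counting edges: G1 has 30 edge(s); G2 has 29 edge(s).
Edge count is an isomorphism invariant (a bijection on vertices induces a bijection on edges), so differing edge counts rule out isomorphism.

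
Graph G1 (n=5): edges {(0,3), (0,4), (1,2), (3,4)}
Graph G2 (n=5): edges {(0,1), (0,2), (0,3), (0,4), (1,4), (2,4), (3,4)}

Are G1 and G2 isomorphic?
No, not isomorphic

The graphs are NOT isomorphic.

Counting triangles (3-cliques): G1 has 1, G2 has 3.
Triangle count is an isomorphism invariant, so differing triangle counts rule out isomorphism.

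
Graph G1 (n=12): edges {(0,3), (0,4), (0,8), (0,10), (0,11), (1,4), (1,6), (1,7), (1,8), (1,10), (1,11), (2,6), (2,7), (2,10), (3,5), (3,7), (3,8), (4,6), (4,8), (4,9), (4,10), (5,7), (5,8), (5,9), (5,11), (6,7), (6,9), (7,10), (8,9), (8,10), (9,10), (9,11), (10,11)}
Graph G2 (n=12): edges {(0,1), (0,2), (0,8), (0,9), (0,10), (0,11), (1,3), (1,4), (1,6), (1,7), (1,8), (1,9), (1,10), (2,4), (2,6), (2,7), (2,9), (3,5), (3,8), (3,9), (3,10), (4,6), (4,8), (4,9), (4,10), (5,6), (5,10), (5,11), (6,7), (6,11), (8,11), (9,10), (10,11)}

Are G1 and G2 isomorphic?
Yes, isomorphic

The graphs are isomorphic.
One valid mapping φ: V(G1) → V(G2): 0→3, 1→4, 2→7, 3→5, 4→9, 5→11, 6→2, 7→6, 8→10, 9→0, 10→1, 11→8

Verify φ preserves adjacency — for each edge of G1, its image is an edge of G2:
  (0,3) → (φ(0),φ(3)) = (3,5) ∈ E(G2) ✓
  (0,4) → (φ(0),φ(4)) = (3,9) ∈ E(G2) ✓
  (0,8) → (φ(0),φ(8)) = (3,10) ∈ E(G2) ✓
  (0,10) → (φ(0),φ(10)) = (1,3) ∈ E(G2) ✓
  (0,11) → (φ(0),φ(11)) = (3,8) ∈ E(G2) ✓
  (1,4) → (φ(1),φ(4)) = (4,9) ∈ E(G2) ✓
  (1,6) → (φ(1),φ(6)) = (2,4) ∈ E(G2) ✓
  (1,7) → (φ(1),φ(7)) = (4,6) ∈ E(G2) ✓
  (1,8) → (φ(1),φ(8)) = (4,10) ∈ E(G2) ✓
  (1,10) → (φ(1),φ(10)) = (1,4) ∈ E(G2) ✓
  (1,11) → (φ(1),φ(11)) = (4,8) ∈ E(G2) ✓
  (2,6) → (φ(2),φ(6)) = (2,7) ∈ E(G2) ✓
  (2,7) → (φ(2),φ(7)) = (6,7) ∈ E(G2) ✓
  (2,10) → (φ(2),φ(10)) = (1,7) ∈ E(G2) ✓
  (3,5) → (φ(3),φ(5)) = (5,11) ∈ E(G2) ✓
  (3,7) → (φ(3),φ(7)) = (5,6) ∈ E(G2) ✓
  (3,8) → (φ(3),φ(8)) = (5,10) ∈ E(G2) ✓
  (4,6) → (φ(4),φ(6)) = (2,9) ∈ E(G2) ✓
  (4,8) → (φ(4),φ(8)) = (9,10) ∈ E(G2) ✓
  (4,9) → (φ(4),φ(9)) = (0,9) ∈ E(G2) ✓
  (4,10) → (φ(4),φ(10)) = (1,9) ∈ E(G2) ✓
  (5,7) → (φ(5),φ(7)) = (6,11) ∈ E(G2) ✓
  (5,8) → (φ(5),φ(8)) = (10,11) ∈ E(G2) ✓
  (5,9) → (φ(5),φ(9)) = (0,11) ∈ E(G2) ✓
  (5,11) → (φ(5),φ(11)) = (8,11) ∈ E(G2) ✓
  (6,7) → (φ(6),φ(7)) = (2,6) ∈ E(G2) ✓
  (6,9) → (φ(6),φ(9)) = (0,2) ∈ E(G2) ✓
  (7,10) → (φ(7),φ(10)) = (1,6) ∈ E(G2) ✓
  (8,9) → (φ(8),φ(9)) = (0,10) ∈ E(G2) ✓
  (8,10) → (φ(8),φ(10)) = (1,10) ∈ E(G2) ✓
  (9,10) → (φ(9),φ(10)) = (0,1) ∈ E(G2) ✓
  (9,11) → (φ(9),φ(11)) = (0,8) ∈ E(G2) ✓
  (10,11) → (φ(10),φ(11)) = (1,8) ∈ E(G2) ✓
All 33 edges of G1 map to edges of G2, and |E(G1)| = |E(G2)| = 33, so φ is a bijection on edges as well as vertices. Hence G1 ≅ G2.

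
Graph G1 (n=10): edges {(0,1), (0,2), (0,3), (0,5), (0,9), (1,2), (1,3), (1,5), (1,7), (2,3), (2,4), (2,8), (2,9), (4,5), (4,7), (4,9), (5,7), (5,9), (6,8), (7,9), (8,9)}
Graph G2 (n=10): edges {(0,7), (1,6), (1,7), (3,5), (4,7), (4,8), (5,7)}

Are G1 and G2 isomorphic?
No, not isomorphic

The graphs are NOT isomorphic.

Connected components of G1: 1 component(s) with vertex sets [[0, 1, 2, 3, 4, 5, 6, 7, 8, 9]], sizes [10].
Connected components of G2: 3 component(s) with vertex sets [[2], [9], [0, 1, 3, 4, 5, 6, 7, 8]], sizes [1, 1, 8].
The number of connected components (and the multiset of component sizes) is an isomorphism invariant — an isomorphism maps each component of G1 bijectively onto a component of G2. Since G1 has 1 component(s) and G2 has 3, they cannot be isomorphic.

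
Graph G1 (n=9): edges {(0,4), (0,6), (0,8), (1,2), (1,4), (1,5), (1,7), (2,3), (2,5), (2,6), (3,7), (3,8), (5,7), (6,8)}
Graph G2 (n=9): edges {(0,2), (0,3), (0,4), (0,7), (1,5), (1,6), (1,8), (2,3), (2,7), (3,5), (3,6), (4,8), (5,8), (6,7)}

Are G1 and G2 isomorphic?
Yes, isomorphic

The graphs are isomorphic.
One valid mapping φ: V(G1) → V(G2): 0→8, 1→0, 2→3, 3→6, 4→4, 5→2, 6→5, 7→7, 8→1

Verify φ preserves adjacency — for each edge of G1, its image is an edge of G2:
  (0,4) → (φ(0),φ(4)) = (4,8) ∈ E(G2) ✓
  (0,6) → (φ(0),φ(6)) = (5,8) ∈ E(G2) ✓
  (0,8) → (φ(0),φ(8)) = (1,8) ∈ E(G2) ✓
  (1,2) → (φ(1),φ(2)) = (0,3) ∈ E(G2) ✓
  (1,4) → (φ(1),φ(4)) = (0,4) ∈ E(G2) ✓
  (1,5) → (φ(1),φ(5)) = (0,2) ∈ E(G2) ✓
  (1,7) → (φ(1),φ(7)) = (0,7) ∈ E(G2) ✓
  (2,3) → (φ(2),φ(3)) = (3,6) ∈ E(G2) ✓
  (2,5) → (φ(2),φ(5)) = (2,3) ∈ E(G2) ✓
  (2,6) → (φ(2),φ(6)) = (3,5) ∈ E(G2) ✓
  (3,7) → (φ(3),φ(7)) = (6,7) ∈ E(G2) ✓
  (3,8) → (φ(3),φ(8)) = (1,6) ∈ E(G2) ✓
  (5,7) → (φ(5),φ(7)) = (2,7) ∈ E(G2) ✓
  (6,8) → (φ(6),φ(8)) = (1,5) ∈ E(G2) ✓
All 14 edges of G1 map to edges of G2, and |E(G1)| = |E(G2)| = 14, so φ is a bijection on edges as well as vertices. Hence G1 ≅ G2.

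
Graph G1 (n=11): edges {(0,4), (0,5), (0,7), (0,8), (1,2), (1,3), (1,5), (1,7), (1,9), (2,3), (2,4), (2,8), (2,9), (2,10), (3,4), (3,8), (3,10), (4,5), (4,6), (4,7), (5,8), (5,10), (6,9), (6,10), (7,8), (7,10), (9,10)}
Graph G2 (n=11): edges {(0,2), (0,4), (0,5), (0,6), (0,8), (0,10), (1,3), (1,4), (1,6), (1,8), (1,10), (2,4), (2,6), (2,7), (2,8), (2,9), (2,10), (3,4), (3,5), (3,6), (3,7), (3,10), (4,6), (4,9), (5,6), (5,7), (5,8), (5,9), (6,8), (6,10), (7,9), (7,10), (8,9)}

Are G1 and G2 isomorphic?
No, not isomorphic

The graphs are NOT isomorphic.

Counting triangles (3-cliques): G1 has 11, G2 has 30.
Triangle count is an isomorphism invariant, so differing triangle counts rule out isomorphism.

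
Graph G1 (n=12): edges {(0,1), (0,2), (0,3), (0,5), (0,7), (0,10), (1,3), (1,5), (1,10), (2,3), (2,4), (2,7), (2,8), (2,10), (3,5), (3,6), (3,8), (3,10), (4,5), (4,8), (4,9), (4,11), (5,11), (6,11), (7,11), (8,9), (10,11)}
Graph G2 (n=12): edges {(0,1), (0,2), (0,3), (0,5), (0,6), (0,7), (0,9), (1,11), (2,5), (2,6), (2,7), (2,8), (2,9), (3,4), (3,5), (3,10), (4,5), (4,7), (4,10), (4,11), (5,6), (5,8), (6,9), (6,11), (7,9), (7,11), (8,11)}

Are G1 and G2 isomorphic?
Yes, isomorphic

The graphs are isomorphic.
One valid mapping φ: V(G1) → V(G2): 0→2, 1→9, 2→5, 3→0, 4→4, 5→7, 6→1, 7→8, 8→3, 9→10, 10→6, 11→11

Verify φ preserves adjacency — for each edge of G1, its image is an edge of G2:
  (0,1) → (φ(0),φ(1)) = (2,9) ∈ E(G2) ✓
  (0,2) → (φ(0),φ(2)) = (2,5) ∈ E(G2) ✓
  (0,3) → (φ(0),φ(3)) = (0,2) ∈ E(G2) ✓
  (0,5) → (φ(0),φ(5)) = (2,7) ∈ E(G2) ✓
  (0,7) → (φ(0),φ(7)) = (2,8) ∈ E(G2) ✓
  (0,10) → (φ(0),φ(10)) = (2,6) ∈ E(G2) ✓
  (1,3) → (φ(1),φ(3)) = (0,9) ∈ E(G2) ✓
  (1,5) → (φ(1),φ(5)) = (7,9) ∈ E(G2) ✓
  (1,10) → (φ(1),φ(10)) = (6,9) ∈ E(G2) ✓
  (2,3) → (φ(2),φ(3)) = (0,5) ∈ E(G2) ✓
  (2,4) → (φ(2),φ(4)) = (4,5) ∈ E(G2) ✓
  (2,7) → (φ(2),φ(7)) = (5,8) ∈ E(G2) ✓
  (2,8) → (φ(2),φ(8)) = (3,5) ∈ E(G2) ✓
  (2,10) → (φ(2),φ(10)) = (5,6) ∈ E(G2) ✓
  (3,5) → (φ(3),φ(5)) = (0,7) ∈ E(G2) ✓
  (3,6) → (φ(3),φ(6)) = (0,1) ∈ E(G2) ✓
  (3,8) → (φ(3),φ(8)) = (0,3) ∈ E(G2) ✓
  (3,10) → (φ(3),φ(10)) = (0,6) ∈ E(G2) ✓
  (4,5) → (φ(4),φ(5)) = (4,7) ∈ E(G2) ✓
  (4,8) → (φ(4),φ(8)) = (3,4) ∈ E(G2) ✓
  (4,9) → (φ(4),φ(9)) = (4,10) ∈ E(G2) ✓
  (4,11) → (φ(4),φ(11)) = (4,11) ∈ E(G2) ✓
  (5,11) → (φ(5),φ(11)) = (7,11) ∈ E(G2) ✓
  (6,11) → (φ(6),φ(11)) = (1,11) ∈ E(G2) ✓
  (7,11) → (φ(7),φ(11)) = (8,11) ∈ E(G2) ✓
  (8,9) → (φ(8),φ(9)) = (3,10) ∈ E(G2) ✓
  (10,11) → (φ(10),φ(11)) = (6,11) ∈ E(G2) ✓
All 27 edges of G1 map to edges of G2, and |E(G1)| = |E(G2)| = 27, so φ is a bijection on edges as well as vertices. Hence G1 ≅ G2.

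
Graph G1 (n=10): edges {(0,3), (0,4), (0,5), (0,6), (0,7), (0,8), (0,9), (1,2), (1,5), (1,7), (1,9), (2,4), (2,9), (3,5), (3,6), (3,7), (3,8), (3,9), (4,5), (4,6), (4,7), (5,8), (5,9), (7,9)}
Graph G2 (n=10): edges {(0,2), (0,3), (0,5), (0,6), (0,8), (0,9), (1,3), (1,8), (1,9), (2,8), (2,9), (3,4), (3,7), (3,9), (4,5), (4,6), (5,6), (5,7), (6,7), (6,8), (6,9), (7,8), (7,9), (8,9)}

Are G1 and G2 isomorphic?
Yes, isomorphic

The graphs are isomorphic.
One valid mapping φ: V(G1) → V(G2): 0→9, 1→5, 2→4, 3→8, 4→3, 5→0, 6→1, 7→7, 8→2, 9→6

Verify φ preserves adjacency — for each edge of G1, its image is an edge of G2:
  (0,3) → (φ(0),φ(3)) = (8,9) ∈ E(G2) ✓
  (0,4) → (φ(0),φ(4)) = (3,9) ∈ E(G2) ✓
  (0,5) → (φ(0),φ(5)) = (0,9) ∈ E(G2) ✓
  (0,6) → (φ(0),φ(6)) = (1,9) ∈ E(G2) ✓
  (0,7) → (φ(0),φ(7)) = (7,9) ∈ E(G2) ✓
  (0,8) → (φ(0),φ(8)) = (2,9) ∈ E(G2) ✓
  (0,9) → (φ(0),φ(9)) = (6,9) ∈ E(G2) ✓
  (1,2) → (φ(1),φ(2)) = (4,5) ∈ E(G2) ✓
  (1,5) → (φ(1),φ(5)) = (0,5) ∈ E(G2) ✓
  (1,7) → (φ(1),φ(7)) = (5,7) ∈ E(G2) ✓
  (1,9) → (φ(1),φ(9)) = (5,6) ∈ E(G2) ✓
  (2,4) → (φ(2),φ(4)) = (3,4) ∈ E(G2) ✓
  (2,9) → (φ(2),φ(9)) = (4,6) ∈ E(G2) ✓
  (3,5) → (φ(3),φ(5)) = (0,8) ∈ E(G2) ✓
  (3,6) → (φ(3),φ(6)) = (1,8) ∈ E(G2) ✓
  (3,7) → (φ(3),φ(7)) = (7,8) ∈ E(G2) ✓
  (3,8) → (φ(3),φ(8)) = (2,8) ∈ E(G2) ✓
  (3,9) → (φ(3),φ(9)) = (6,8) ∈ E(G2) ✓
  (4,5) → (φ(4),φ(5)) = (0,3) ∈ E(G2) ✓
  (4,6) → (φ(4),φ(6)) = (1,3) ∈ E(G2) ✓
  (4,7) → (φ(4),φ(7)) = (3,7) ∈ E(G2) ✓
  (5,8) → (φ(5),φ(8)) = (0,2) ∈ E(G2) ✓
  (5,9) → (φ(5),φ(9)) = (0,6) ∈ E(G2) ✓
  (7,9) → (φ(7),φ(9)) = (6,7) ∈ E(G2) ✓
All 24 edges of G1 map to edges of G2, and |E(G1)| = |E(G2)| = 24, so φ is a bijection on edges as well as vertices. Hence G1 ≅ G2.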